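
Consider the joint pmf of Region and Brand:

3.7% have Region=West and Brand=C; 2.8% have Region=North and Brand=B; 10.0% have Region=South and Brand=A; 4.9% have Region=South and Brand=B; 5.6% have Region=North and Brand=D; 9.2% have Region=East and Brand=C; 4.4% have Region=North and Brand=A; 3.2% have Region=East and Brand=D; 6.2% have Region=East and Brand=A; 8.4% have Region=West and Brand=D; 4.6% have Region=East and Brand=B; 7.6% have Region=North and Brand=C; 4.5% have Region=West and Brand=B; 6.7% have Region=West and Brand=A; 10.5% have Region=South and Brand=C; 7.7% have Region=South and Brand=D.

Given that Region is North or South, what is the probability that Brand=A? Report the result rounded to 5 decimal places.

P(Region=North) = 0.044 + 0.028 + 0.076 + 0.056 = 0.204.
P(Region=South) = 0.100 + 0.049 + 0.105 + 0.077 = 0.331.
P(Region ∈ {North, South}) = 0.204 + 0.331 = 0.535; P(Brand=A, Region ∈ {North, South}) = 0.044 + 0.100 = 0.144.
P(Brand=A | Region ∈ {North, South}) = 0.144/0.535 = 0.26916.

0.26916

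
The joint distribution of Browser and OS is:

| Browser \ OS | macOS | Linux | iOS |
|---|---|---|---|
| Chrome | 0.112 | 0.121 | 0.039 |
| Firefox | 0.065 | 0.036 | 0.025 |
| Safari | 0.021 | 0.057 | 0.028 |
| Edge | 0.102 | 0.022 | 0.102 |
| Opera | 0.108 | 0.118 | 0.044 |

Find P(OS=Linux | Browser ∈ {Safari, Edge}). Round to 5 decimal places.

0.23795

P(Browser=Safari) = 0.021 + 0.057 + 0.028 = 0.106.
P(Browser=Edge) = 0.102 + 0.022 + 0.102 = 0.226.
P(Browser ∈ {Safari, Edge}) = 0.106 + 0.226 = 0.332; P(OS=Linux, Browser ∈ {Safari, Edge}) = 0.057 + 0.022 = 0.079.
P(OS=Linux | Browser ∈ {Safari, Edge}) = 0.079/0.332 = 0.23795.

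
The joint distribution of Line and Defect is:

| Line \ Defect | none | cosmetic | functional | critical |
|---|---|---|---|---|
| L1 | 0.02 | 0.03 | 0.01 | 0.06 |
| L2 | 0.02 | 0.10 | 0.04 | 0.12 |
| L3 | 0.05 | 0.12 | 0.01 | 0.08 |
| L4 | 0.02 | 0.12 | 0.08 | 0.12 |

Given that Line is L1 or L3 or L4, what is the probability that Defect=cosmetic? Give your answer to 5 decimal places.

0.37500

P(Line=L1) = 0.02 + 0.03 + 0.01 + 0.06 = 0.12.
P(Line=L3) = 0.05 + 0.12 + 0.01 + 0.08 = 0.26.
P(Line=L4) = 0.02 + 0.12 + 0.08 + 0.12 = 0.34.
P(Line ∈ {L1, L3, L4}) = 0.12 + 0.26 + 0.34 = 0.72; P(Defect=cosmetic, Line ∈ {L1, L3, L4}) = 0.03 + 0.12 + 0.12 = 0.27.
P(Defect=cosmetic | Line ∈ {L1, L3, L4}) = 0.27/0.72 = 0.37500.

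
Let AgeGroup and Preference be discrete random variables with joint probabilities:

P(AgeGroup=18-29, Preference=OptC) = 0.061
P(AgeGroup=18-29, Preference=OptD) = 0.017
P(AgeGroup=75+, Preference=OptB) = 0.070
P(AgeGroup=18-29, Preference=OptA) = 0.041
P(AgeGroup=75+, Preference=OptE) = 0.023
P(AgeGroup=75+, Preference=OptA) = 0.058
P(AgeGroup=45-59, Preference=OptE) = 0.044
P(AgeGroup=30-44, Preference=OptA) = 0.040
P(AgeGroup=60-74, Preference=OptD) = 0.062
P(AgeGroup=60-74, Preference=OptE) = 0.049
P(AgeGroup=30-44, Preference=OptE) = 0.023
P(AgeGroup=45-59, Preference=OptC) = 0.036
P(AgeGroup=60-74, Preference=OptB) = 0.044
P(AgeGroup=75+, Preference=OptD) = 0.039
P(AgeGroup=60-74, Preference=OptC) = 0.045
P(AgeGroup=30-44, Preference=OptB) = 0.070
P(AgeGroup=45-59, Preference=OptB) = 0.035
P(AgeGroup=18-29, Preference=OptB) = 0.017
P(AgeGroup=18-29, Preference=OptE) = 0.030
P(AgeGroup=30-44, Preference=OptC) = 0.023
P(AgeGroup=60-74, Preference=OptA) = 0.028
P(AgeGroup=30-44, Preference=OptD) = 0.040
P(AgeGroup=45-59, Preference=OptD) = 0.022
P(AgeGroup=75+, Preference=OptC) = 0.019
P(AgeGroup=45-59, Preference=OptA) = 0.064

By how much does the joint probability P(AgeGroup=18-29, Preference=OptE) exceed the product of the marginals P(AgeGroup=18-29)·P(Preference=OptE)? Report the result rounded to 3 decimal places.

0.002

P(AgeGroup=18-29) = 0.041 + 0.017 + 0.061 + 0.017 + 0.030 = 0.166.
P(Preference=OptE) = 0.030 + 0.023 + 0.044 + 0.049 + 0.023 = 0.169.
P(AgeGroup=18-29, Preference=OptE) − P(AgeGroup=18-29)P(Preference=OptE) = 0.030 − 0.166×0.169 = 0.002.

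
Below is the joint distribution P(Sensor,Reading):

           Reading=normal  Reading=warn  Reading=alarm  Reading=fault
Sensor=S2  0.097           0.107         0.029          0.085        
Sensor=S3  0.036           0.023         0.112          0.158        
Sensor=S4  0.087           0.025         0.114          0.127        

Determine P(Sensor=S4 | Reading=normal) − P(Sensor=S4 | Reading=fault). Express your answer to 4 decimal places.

P(Reading=normal) = 0.097 + 0.036 + 0.087 = 0.220; P(Sensor=S4 | Reading=normal) = 0.087/0.220 = 0.39545.
P(Reading=fault) = 0.085 + 0.158 + 0.127 = 0.370; P(Sensor=S4 | Reading=fault) = 0.127/0.370 = 0.34324.
Difference = 0.0522.

0.0522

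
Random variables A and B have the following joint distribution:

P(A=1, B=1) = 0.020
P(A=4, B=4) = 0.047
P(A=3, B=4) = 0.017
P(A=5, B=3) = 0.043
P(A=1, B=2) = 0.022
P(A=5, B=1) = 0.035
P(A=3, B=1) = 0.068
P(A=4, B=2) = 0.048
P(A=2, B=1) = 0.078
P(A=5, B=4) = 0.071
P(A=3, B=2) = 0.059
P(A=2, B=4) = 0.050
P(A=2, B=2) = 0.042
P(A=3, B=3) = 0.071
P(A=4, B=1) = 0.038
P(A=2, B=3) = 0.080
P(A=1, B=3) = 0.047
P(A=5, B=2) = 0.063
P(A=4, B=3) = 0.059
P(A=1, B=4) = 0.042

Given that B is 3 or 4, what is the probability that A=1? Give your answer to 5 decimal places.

0.16888

P(B=3) = 0.047 + 0.080 + 0.071 + 0.059 + 0.043 = 0.300.
P(B=4) = 0.042 + 0.050 + 0.017 + 0.047 + 0.071 = 0.227.
P(B ∈ {3, 4}) = 0.300 + 0.227 = 0.527; P(A=1, B ∈ {3, 4}) = 0.047 + 0.042 = 0.089.
P(A=1 | B ∈ {3, 4}) = 0.089/0.527 = 0.16888.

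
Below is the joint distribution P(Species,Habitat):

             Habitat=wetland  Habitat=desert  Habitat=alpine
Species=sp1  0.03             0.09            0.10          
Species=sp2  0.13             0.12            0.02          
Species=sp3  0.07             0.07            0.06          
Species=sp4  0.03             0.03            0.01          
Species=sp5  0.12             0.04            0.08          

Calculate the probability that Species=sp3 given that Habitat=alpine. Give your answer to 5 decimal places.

P(Habitat=alpine) = 0.10 + 0.02 + 0.06 + 0.01 + 0.08 = 0.27.
P(Species=sp3 | Habitat=alpine) = 0.06/0.27 = 0.22222.

0.22222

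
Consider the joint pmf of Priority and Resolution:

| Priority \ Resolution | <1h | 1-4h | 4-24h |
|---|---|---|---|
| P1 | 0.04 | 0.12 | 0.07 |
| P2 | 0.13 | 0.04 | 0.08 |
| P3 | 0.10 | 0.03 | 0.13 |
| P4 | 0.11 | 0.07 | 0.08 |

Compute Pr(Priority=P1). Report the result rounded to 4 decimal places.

P(Priority=P1) = 0.04 + 0.12 + 0.07 = 0.23.

0.2300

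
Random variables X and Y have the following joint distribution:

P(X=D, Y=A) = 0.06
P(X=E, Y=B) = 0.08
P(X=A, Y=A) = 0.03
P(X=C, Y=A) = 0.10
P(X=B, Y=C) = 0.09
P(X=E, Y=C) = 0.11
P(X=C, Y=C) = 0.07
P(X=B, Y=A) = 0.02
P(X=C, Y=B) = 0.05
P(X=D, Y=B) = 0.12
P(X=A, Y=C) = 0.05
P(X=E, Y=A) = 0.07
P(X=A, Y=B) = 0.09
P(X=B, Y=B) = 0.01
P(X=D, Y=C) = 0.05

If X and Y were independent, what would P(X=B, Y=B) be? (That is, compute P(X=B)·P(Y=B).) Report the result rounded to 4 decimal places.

P(X=B) = 0.02 + 0.01 + 0.09 = 0.12.
P(Y=B) = 0.09 + 0.01 + 0.05 + 0.12 + 0.08 = 0.35.
Product: 0.12 × 0.35 = 0.0420.

0.0420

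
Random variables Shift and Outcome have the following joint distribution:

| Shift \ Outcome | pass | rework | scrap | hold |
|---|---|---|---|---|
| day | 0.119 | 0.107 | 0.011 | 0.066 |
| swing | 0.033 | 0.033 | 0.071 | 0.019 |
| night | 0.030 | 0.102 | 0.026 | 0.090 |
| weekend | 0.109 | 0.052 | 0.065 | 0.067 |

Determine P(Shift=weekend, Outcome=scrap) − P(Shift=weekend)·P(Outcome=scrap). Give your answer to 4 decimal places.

0.0143

P(Shift=weekend) = 0.109 + 0.052 + 0.065 + 0.067 = 0.293.
P(Outcome=scrap) = 0.011 + 0.071 + 0.026 + 0.065 = 0.173.
P(Shift=weekend, Outcome=scrap) − P(Shift=weekend)P(Outcome=scrap) = 0.065 − 0.293×0.173 = 0.0143.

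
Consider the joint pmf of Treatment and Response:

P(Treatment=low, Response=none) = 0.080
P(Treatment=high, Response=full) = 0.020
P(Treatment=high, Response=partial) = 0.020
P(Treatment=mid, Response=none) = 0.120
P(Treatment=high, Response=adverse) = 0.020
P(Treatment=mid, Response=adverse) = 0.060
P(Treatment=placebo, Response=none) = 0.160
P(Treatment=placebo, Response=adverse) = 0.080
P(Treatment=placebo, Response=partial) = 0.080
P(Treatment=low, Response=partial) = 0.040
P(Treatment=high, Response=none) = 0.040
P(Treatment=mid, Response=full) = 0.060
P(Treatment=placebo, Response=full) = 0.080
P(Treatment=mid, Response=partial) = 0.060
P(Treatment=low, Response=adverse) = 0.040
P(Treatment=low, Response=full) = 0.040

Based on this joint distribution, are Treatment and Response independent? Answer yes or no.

Every cell satisfies P(Treatment,Response) = P(Treatment)·P(Response). For instance P(Treatment=high) = 0.100, P(Response=partial) = 0.200, and 0.100×0.200 = 0.020 matches the joint entry. So Treatment and Response are independent.

yes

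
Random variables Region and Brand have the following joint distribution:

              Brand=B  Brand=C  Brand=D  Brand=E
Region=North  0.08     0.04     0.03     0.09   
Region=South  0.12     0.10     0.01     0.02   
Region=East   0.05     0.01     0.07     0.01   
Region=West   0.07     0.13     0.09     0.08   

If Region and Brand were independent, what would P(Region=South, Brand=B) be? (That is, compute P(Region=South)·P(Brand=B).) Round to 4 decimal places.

P(Region=South) = 0.12 + 0.10 + 0.01 + 0.02 = 0.25.
P(Brand=B) = 0.08 + 0.12 + 0.05 + 0.07 = 0.32.
Product: 0.25 × 0.32 = 0.0800.

0.0800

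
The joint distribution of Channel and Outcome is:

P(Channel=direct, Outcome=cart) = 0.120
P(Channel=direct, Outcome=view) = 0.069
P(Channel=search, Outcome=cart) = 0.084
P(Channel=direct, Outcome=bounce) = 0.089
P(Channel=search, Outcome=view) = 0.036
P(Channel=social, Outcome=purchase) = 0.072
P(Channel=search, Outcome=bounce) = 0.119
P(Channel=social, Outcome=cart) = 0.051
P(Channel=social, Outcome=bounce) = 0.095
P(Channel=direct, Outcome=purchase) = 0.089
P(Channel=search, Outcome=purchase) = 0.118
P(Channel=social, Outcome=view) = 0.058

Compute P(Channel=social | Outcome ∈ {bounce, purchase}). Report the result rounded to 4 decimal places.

P(Outcome=bounce) = 0.119 + 0.095 + 0.089 = 0.303.
P(Outcome=purchase) = 0.118 + 0.072 + 0.089 = 0.279.
P(Outcome ∈ {bounce, purchase}) = 0.303 + 0.279 = 0.582; P(Channel=social, Outcome ∈ {bounce, purchase}) = 0.095 + 0.072 = 0.167.
P(Channel=social | Outcome ∈ {bounce, purchase}) = 0.167/0.582 = 0.2869.

0.2869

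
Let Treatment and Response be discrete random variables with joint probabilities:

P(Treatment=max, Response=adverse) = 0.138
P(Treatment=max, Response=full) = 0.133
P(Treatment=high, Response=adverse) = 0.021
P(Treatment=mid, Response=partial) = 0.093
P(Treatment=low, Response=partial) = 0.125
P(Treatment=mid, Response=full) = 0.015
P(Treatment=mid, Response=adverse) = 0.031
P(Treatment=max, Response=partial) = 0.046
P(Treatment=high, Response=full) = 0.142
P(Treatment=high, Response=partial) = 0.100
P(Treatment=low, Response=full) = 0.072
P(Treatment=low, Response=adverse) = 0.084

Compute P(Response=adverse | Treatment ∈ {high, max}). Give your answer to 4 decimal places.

0.2741

P(Treatment=high) = 0.100 + 0.142 + 0.021 = 0.263.
P(Treatment=max) = 0.046 + 0.133 + 0.138 = 0.317.
P(Treatment ∈ {high, max}) = 0.263 + 0.317 = 0.580; P(Response=adverse, Treatment ∈ {high, max}) = 0.021 + 0.138 = 0.159.
P(Response=adverse | Treatment ∈ {high, max}) = 0.159/0.580 = 0.2741.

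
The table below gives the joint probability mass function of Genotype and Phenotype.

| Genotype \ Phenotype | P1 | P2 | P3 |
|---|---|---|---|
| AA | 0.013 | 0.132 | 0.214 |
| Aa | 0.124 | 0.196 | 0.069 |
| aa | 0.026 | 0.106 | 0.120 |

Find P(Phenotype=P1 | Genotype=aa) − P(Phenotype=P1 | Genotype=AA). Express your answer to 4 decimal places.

P(Genotype=aa) = 0.026 + 0.106 + 0.120 = 0.252; P(Phenotype=P1 | Genotype=aa) = 0.026/0.252 = 0.10317.
P(Genotype=AA) = 0.013 + 0.132 + 0.214 = 0.359; P(Phenotype=P1 | Genotype=AA) = 0.013/0.359 = 0.03621.
Difference = 0.0670.

0.0670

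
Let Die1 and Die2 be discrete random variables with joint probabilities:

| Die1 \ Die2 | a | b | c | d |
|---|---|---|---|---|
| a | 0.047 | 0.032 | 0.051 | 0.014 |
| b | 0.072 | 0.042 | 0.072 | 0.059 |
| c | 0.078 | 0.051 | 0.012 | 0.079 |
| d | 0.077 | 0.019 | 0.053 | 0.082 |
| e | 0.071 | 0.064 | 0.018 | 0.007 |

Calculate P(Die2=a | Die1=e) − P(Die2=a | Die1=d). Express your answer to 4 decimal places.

0.1104

P(Die1=e) = 0.071 + 0.064 + 0.018 + 0.007 = 0.160; P(Die2=a | Die1=e) = 0.071/0.160 = 0.44375.
P(Die1=d) = 0.077 + 0.019 + 0.053 + 0.082 = 0.231; P(Die2=a | Die1=d) = 0.077/0.231 = 0.33333.
Difference = 0.1104.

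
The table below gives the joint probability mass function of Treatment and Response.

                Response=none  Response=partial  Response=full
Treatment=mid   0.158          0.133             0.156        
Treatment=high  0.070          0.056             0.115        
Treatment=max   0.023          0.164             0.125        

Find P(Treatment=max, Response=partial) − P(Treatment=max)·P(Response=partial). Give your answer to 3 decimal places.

P(Treatment=max) = 0.023 + 0.164 + 0.125 = 0.312.
P(Response=partial) = 0.133 + 0.056 + 0.164 = 0.353.
P(Treatment=max, Response=partial) − P(Treatment=max)P(Response=partial) = 0.164 − 0.312×0.353 = 0.054.

0.054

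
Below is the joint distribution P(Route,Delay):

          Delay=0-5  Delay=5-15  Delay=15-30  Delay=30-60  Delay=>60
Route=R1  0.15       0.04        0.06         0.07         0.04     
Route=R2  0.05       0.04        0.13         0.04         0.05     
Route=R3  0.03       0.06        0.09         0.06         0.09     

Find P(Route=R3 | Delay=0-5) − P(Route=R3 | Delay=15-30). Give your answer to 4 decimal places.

-0.1910

P(Delay=0-5) = 0.15 + 0.05 + 0.03 = 0.23; P(Route=R3 | Delay=0-5) = 0.03/0.23 = 0.13043.
P(Delay=15-30) = 0.06 + 0.13 + 0.09 = 0.28; P(Route=R3 | Delay=15-30) = 0.09/0.28 = 0.32143.
Difference = -0.1910.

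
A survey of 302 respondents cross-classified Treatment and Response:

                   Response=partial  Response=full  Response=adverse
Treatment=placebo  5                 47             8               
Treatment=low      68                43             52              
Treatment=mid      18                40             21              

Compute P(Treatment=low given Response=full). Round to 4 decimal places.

Total with Response=full: 47 + 43 + 40 = 130.
P(Treatment=low | Response=full) = 43/130 = 0.3308.

0.3308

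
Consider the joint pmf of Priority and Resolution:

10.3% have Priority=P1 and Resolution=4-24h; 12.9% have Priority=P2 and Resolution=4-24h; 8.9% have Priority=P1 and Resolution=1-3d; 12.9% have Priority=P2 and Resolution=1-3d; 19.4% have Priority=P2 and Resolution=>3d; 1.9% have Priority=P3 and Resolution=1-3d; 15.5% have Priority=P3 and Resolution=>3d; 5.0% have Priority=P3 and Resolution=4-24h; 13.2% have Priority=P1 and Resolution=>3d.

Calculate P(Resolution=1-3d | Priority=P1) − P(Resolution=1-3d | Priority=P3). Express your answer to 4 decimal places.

P(Priority=P1) = 0.103 + 0.089 + 0.132 = 0.324; P(Resolution=1-3d | Priority=P1) = 0.089/0.324 = 0.27469.
P(Priority=P3) = 0.050 + 0.019 + 0.155 = 0.224; P(Resolution=1-3d | Priority=P3) = 0.019/0.224 = 0.08482.
Difference = 0.1899.

0.1899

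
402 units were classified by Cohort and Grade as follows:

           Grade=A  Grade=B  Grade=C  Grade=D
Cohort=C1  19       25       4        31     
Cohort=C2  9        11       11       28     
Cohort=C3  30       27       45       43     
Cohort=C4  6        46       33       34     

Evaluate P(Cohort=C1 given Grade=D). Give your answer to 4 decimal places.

Total with Grade=D: 31 + 28 + 43 + 34 = 136.
P(Cohort=C1 | Grade=D) = 31/136 = 0.2279.

0.2279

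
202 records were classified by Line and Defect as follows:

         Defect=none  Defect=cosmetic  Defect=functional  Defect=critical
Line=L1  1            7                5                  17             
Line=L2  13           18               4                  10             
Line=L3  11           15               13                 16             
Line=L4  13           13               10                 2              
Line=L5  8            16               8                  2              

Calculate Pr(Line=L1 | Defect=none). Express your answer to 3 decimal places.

0.022

Total with Defect=none: 1 + 13 + 11 + 13 + 8 = 46.
P(Line=L1 | Defect=none) = 1/46 = 0.022.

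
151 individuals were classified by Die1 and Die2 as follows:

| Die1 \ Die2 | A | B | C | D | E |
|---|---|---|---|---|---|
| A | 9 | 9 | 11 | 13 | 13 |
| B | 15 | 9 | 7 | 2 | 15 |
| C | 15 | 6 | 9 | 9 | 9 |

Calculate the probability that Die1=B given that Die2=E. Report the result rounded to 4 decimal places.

0.4054

Total with Die2=E: 13 + 15 + 9 = 37.
P(Die1=B | Die2=E) = 15/37 = 0.4054.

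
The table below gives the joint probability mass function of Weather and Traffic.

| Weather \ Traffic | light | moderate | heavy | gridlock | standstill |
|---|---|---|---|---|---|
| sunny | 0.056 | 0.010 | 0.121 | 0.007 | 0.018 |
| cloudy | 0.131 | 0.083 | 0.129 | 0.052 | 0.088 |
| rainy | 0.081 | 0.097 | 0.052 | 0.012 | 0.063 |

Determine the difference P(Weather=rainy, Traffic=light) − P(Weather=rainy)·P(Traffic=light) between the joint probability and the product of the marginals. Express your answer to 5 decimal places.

-0.00074

P(Weather=rainy) = 0.081 + 0.097 + 0.052 + 0.012 + 0.063 = 0.305.
P(Traffic=light) = 0.056 + 0.131 + 0.081 = 0.268.
P(Weather=rainy, Traffic=light) − P(Weather=rainy)P(Traffic=light) = 0.081 − 0.305×0.268 = -0.00074.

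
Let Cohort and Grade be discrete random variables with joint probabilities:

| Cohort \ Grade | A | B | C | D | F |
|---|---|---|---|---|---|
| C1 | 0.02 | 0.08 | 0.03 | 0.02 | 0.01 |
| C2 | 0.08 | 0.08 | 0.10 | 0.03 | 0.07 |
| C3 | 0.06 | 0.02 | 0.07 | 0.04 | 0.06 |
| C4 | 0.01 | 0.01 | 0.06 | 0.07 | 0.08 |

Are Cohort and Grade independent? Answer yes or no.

P(Cohort=C1) = 0.16 and P(Grade=B) = 0.19, so their product is 0.0304, but P(Cohort=C1, Grade=B) = 0.08. Since these differ, Cohort and Grade are not independent.

no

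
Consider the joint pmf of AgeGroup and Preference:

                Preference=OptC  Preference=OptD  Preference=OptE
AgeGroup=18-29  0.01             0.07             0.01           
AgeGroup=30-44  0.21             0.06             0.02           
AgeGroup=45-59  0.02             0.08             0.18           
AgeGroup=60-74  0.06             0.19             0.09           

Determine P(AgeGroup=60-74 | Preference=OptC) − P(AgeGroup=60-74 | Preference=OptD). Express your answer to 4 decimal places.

P(Preference=OptC) = 0.01 + 0.21 + 0.02 + 0.06 = 0.30; P(AgeGroup=60-74 | Preference=OptC) = 0.06/0.30 = 0.20000.
P(Preference=OptD) = 0.07 + 0.06 + 0.08 + 0.19 = 0.40; P(AgeGroup=60-74 | Preference=OptD) = 0.19/0.40 = 0.47500.
Difference = -0.2750.

-0.2750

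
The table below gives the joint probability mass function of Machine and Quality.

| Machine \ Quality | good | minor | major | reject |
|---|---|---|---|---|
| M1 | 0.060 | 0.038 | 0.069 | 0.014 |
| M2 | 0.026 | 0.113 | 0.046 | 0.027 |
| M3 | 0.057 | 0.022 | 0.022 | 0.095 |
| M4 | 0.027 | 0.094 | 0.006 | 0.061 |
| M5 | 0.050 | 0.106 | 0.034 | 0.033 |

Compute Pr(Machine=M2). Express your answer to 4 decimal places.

P(Machine=M2) = 0.026 + 0.113 + 0.046 + 0.027 = 0.212.

0.2120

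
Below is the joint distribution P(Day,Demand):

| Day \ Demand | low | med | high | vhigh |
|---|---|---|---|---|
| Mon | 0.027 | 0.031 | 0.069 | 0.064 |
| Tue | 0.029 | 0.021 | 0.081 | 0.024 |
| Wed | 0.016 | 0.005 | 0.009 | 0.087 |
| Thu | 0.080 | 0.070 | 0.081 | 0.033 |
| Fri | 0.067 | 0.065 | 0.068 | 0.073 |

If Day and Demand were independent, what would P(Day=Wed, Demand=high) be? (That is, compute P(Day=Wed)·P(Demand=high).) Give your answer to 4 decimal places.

P(Day=Wed) = 0.016 + 0.005 + 0.009 + 0.087 = 0.117.
P(Demand=high) = 0.069 + 0.081 + 0.009 + 0.081 + 0.068 = 0.308.
Product: 0.117 × 0.308 = 0.0360.

0.0360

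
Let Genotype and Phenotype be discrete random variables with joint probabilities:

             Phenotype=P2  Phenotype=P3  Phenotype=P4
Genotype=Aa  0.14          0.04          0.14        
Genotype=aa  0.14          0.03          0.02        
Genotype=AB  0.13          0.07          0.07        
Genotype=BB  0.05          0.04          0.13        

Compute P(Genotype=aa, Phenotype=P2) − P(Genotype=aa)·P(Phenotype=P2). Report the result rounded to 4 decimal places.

0.0526

P(Genotype=aa) = 0.14 + 0.03 + 0.02 = 0.19.
P(Phenotype=P2) = 0.14 + 0.14 + 0.13 + 0.05 = 0.46.
P(Genotype=aa, Phenotype=P2) − P(Genotype=aa)P(Phenotype=P2) = 0.14 − 0.19×0.46 = 0.0526.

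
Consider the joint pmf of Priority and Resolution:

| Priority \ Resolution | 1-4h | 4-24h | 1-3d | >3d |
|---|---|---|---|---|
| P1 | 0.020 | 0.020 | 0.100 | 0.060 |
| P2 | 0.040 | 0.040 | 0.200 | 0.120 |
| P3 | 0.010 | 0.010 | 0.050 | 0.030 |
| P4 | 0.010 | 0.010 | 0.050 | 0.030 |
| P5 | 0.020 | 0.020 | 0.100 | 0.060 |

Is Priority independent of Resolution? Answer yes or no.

Every cell satisfies P(Priority,Resolution) = P(Priority)·P(Resolution). For instance P(Priority=P1) = 0.200, P(Resolution=1-4h) = 0.100, and 0.200×0.100 = 0.020 matches the joint entry. So Priority and Resolution are independent.

yes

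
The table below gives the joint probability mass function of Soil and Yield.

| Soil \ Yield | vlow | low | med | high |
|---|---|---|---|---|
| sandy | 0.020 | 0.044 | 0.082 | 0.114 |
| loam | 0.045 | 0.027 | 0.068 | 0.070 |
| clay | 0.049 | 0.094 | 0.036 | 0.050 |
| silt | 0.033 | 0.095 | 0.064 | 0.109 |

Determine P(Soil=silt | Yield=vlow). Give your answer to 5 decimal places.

0.22449

P(Yield=vlow) = 0.020 + 0.045 + 0.049 + 0.033 = 0.147.
P(Soil=silt | Yield=vlow) = 0.033/0.147 = 0.22449.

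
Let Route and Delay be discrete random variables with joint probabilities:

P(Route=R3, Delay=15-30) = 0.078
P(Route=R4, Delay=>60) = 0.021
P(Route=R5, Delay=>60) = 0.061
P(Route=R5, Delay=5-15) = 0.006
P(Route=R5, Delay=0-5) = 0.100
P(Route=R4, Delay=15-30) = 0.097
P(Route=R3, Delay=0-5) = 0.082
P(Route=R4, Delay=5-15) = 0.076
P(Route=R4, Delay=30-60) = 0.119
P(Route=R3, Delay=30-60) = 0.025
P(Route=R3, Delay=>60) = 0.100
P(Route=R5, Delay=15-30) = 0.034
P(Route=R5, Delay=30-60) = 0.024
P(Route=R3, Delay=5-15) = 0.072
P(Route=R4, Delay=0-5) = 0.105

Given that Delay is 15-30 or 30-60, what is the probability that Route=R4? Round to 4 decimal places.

0.5729

P(Delay=15-30) = 0.078 + 0.097 + 0.034 = 0.209.
P(Delay=30-60) = 0.025 + 0.119 + 0.024 = 0.168.
P(Delay ∈ {15-30, 30-60}) = 0.209 + 0.168 = 0.377; P(Route=R4, Delay ∈ {15-30, 30-60}) = 0.097 + 0.119 = 0.216.
P(Route=R4 | Delay ∈ {15-30, 30-60}) = 0.216/0.377 = 0.5729.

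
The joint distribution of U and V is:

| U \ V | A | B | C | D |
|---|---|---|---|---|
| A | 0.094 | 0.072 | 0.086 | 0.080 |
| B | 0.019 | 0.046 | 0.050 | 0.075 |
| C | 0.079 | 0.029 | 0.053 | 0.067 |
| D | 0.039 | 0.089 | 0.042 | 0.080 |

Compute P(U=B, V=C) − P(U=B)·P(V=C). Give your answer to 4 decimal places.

0.0061

P(U=B) = 0.019 + 0.046 + 0.050 + 0.075 = 0.190.
P(V=C) = 0.086 + 0.050 + 0.053 + 0.042 = 0.231.
P(U=B, V=C) − P(U=B)P(V=C) = 0.050 − 0.190×0.231 = 0.0061.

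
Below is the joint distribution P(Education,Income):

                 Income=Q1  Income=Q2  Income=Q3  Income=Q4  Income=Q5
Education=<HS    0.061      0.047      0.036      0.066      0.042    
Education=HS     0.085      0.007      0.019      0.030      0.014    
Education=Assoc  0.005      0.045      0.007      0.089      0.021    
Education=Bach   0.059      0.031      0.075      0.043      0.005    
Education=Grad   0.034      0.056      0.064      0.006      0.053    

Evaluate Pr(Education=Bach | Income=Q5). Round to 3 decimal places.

0.037

P(Income=Q5) = 0.042 + 0.014 + 0.021 + 0.005 + 0.053 = 0.135.
P(Education=Bach | Income=Q5) = 0.005/0.135 = 0.037.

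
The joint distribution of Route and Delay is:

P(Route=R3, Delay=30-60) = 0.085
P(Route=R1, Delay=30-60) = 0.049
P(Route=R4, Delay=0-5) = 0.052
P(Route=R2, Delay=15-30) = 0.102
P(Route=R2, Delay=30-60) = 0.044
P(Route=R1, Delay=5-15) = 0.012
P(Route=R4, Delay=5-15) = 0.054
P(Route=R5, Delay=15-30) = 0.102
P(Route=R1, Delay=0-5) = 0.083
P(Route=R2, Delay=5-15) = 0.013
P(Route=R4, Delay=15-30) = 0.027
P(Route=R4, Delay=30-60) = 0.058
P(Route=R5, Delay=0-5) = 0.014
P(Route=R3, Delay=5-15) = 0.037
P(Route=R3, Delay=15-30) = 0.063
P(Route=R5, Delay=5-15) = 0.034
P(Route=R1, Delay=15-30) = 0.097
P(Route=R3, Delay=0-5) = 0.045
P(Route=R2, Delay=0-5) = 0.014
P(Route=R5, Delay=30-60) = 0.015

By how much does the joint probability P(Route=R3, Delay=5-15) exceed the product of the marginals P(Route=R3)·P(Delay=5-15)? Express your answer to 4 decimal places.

0.0025

P(Route=R3) = 0.045 + 0.037 + 0.063 + 0.085 = 0.230.
P(Delay=5-15) = 0.012 + 0.013 + 0.037 + 0.054 + 0.034 = 0.150.
P(Route=R3, Delay=5-15) − P(Route=R3)P(Delay=5-15) = 0.037 − 0.230×0.150 = 0.0025.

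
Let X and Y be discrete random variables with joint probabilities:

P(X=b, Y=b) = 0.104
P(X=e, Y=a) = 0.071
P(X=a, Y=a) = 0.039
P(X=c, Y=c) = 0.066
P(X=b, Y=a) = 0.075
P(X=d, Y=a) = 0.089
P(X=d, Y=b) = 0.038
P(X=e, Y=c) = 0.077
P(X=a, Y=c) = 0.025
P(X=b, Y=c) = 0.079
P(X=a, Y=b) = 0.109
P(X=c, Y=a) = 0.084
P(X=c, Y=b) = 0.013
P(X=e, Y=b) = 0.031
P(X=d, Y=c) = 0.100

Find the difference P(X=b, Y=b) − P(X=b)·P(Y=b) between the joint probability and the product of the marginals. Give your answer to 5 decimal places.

P(X=b) = 0.075 + 0.104 + 0.079 = 0.258.
P(Y=b) = 0.109 + 0.104 + 0.013 + 0.038 + 0.031 = 0.295.
P(X=b, Y=b) − P(X=b)P(Y=b) = 0.104 − 0.258×0.295 = 0.02789.

0.02789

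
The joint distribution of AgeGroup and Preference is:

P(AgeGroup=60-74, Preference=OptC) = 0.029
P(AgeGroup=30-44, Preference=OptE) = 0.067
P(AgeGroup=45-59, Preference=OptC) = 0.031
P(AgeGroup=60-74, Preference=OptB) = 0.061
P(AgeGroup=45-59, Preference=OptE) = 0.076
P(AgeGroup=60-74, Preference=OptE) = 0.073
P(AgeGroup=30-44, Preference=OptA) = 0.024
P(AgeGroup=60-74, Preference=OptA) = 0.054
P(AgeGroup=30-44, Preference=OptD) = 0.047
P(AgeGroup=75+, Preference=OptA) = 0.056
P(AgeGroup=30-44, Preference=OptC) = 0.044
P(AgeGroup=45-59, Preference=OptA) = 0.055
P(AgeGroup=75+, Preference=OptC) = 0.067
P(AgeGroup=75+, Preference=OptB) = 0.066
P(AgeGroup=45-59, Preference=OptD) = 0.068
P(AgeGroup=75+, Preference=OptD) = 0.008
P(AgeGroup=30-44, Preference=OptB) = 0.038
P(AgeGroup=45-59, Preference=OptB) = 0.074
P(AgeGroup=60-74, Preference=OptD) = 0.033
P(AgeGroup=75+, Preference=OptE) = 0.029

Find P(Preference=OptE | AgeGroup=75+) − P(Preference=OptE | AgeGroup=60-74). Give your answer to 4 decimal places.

P(AgeGroup=75+) = 0.056 + 0.066 + 0.067 + 0.008 + 0.029 = 0.226; P(Preference=OptE | AgeGroup=75+) = 0.029/0.226 = 0.12832.
P(AgeGroup=60-74) = 0.054 + 0.061 + 0.029 + 0.033 + 0.073 = 0.250; P(Preference=OptE | AgeGroup=60-74) = 0.073/0.250 = 0.29200.
Difference = -0.1637.

-0.1637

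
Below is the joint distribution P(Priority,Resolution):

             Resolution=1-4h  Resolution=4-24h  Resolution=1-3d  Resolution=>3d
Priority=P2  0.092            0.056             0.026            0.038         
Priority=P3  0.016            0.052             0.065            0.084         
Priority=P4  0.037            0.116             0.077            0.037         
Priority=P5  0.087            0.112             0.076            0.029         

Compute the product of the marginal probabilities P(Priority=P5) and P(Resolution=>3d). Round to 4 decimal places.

0.0572

P(Priority=P5) = 0.087 + 0.112 + 0.076 + 0.029 = 0.304.
P(Resolution=>3d) = 0.038 + 0.084 + 0.037 + 0.029 = 0.188.
Product: 0.304 × 0.188 = 0.0572.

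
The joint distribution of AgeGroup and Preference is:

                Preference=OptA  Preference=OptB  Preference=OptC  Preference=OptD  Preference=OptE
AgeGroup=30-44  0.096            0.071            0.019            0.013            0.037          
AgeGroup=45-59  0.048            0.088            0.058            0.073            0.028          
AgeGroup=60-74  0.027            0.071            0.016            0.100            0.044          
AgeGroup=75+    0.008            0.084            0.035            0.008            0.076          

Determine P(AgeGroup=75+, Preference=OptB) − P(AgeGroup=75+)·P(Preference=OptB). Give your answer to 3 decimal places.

0.018

P(AgeGroup=75+) = 0.008 + 0.084 + 0.035 + 0.008 + 0.076 = 0.211.
P(Preference=OptB) = 0.071 + 0.088 + 0.071 + 0.084 = 0.314.
P(AgeGroup=75+, Preference=OptB) − P(AgeGroup=75+)P(Preference=OptB) = 0.084 − 0.211×0.314 = 0.018.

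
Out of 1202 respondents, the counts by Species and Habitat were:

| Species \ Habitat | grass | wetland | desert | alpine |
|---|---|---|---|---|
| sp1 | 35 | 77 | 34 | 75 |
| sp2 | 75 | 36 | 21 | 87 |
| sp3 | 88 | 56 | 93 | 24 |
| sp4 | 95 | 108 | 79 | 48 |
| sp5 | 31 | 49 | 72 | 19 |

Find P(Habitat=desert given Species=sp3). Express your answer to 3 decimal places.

0.356

Total with Species=sp3: 88 + 56 + 93 + 24 = 261.
P(Habitat=desert | Species=sp3) = 93/261 = 0.356.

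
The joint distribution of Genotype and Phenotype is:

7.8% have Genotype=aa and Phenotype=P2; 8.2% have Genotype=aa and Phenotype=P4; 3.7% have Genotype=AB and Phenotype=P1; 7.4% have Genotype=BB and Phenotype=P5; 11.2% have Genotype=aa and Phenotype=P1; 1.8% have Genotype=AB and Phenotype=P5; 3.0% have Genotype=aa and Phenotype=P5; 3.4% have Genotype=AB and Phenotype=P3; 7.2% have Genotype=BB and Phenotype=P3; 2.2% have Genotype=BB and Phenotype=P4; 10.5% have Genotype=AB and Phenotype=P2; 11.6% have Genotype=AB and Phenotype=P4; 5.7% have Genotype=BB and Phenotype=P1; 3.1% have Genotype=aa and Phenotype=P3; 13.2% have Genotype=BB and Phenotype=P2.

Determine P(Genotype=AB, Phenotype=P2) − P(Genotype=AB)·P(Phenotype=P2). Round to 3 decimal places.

P(Genotype=AB) = 0.037 + 0.105 + 0.034 + 0.116 + 0.018 = 0.310.
P(Phenotype=P2) = 0.078 + 0.105 + 0.132 = 0.315.
P(Genotype=AB, Phenotype=P2) − P(Genotype=AB)P(Phenotype=P2) = 0.105 − 0.310×0.315 = 0.007.

0.007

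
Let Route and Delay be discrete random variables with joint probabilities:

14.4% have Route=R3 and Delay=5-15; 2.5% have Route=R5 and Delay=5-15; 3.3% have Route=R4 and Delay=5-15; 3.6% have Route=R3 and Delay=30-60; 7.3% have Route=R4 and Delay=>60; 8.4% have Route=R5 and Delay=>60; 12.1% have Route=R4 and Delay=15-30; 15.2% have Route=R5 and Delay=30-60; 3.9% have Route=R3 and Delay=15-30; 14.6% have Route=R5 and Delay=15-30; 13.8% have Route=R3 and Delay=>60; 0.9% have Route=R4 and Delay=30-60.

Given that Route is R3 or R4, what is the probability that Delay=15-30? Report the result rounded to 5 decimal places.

P(Route=R3) = 0.144 + 0.039 + 0.036 + 0.138 = 0.357.
P(Route=R4) = 0.033 + 0.121 + 0.009 + 0.073 = 0.236.
P(Route ∈ {R3, R4}) = 0.357 + 0.236 = 0.593; P(Delay=15-30, Route ∈ {R3, R4}) = 0.039 + 0.121 = 0.160.
P(Delay=15-30 | Route ∈ {R3, R4}) = 0.160/0.593 = 0.26981.

0.26981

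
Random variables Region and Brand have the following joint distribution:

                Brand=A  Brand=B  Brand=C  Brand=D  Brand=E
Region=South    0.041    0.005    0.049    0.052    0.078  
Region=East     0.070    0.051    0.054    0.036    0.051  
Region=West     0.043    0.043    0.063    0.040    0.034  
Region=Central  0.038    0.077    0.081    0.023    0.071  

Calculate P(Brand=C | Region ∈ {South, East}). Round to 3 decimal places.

P(Region=South) = 0.041 + 0.005 + 0.049 + 0.052 + 0.078 = 0.225.
P(Region=East) = 0.070 + 0.051 + 0.054 + 0.036 + 0.051 = 0.262.
P(Region ∈ {South, East}) = 0.225 + 0.262 = 0.487; P(Brand=C, Region ∈ {South, East}) = 0.049 + 0.054 = 0.103.
P(Brand=C | Region ∈ {South, East}) = 0.103/0.487 = 0.211.

0.211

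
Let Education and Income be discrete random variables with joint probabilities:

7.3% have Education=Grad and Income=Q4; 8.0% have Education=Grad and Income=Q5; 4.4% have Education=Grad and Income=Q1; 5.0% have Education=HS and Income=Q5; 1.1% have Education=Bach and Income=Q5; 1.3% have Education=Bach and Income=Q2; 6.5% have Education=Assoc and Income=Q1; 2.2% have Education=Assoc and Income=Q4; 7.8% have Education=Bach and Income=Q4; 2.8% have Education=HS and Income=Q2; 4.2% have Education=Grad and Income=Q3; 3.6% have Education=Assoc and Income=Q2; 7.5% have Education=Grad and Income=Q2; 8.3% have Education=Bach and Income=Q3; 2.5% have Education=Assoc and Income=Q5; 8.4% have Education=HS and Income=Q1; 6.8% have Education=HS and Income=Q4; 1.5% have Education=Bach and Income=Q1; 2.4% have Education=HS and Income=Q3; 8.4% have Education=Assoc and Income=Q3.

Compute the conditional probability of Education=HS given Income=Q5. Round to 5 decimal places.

P(Income=Q5) = 0.050 + 0.025 + 0.011 + 0.080 = 0.166.
P(Education=HS | Income=Q5) = 0.050/0.166 = 0.30120.

0.30120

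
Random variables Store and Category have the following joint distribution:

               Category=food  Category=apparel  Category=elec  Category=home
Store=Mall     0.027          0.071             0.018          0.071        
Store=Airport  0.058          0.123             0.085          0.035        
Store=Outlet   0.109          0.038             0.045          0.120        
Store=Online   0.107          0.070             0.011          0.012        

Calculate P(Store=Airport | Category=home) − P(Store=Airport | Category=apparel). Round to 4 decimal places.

P(Category=home) = 0.071 + 0.035 + 0.120 + 0.012 = 0.238; P(Store=Airport | Category=home) = 0.035/0.238 = 0.14706.
P(Category=apparel) = 0.071 + 0.123 + 0.038 + 0.070 = 0.302; P(Store=Airport | Category=apparel) = 0.123/0.302 = 0.40728.
Difference = -0.2602.

-0.2602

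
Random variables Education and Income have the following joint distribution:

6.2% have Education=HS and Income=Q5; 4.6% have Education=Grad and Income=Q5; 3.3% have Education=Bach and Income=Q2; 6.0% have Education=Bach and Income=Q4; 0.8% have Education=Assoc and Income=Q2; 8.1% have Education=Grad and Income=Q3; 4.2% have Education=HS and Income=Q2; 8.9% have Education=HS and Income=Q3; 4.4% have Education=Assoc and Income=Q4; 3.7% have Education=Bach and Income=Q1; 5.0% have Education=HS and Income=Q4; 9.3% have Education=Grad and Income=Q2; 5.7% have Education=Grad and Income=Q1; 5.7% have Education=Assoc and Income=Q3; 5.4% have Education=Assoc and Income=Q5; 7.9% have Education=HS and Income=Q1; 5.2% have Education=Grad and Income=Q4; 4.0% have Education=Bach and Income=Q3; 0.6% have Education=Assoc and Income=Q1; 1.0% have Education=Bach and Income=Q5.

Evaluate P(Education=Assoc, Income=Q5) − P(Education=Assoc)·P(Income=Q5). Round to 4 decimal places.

P(Education=Assoc) = 0.006 + 0.008 + 0.057 + 0.044 + 0.054 = 0.169.
P(Income=Q5) = 0.062 + 0.054 + 0.010 + 0.046 = 0.172.
P(Education=Assoc, Income=Q5) − P(Education=Assoc)P(Income=Q5) = 0.054 − 0.169×0.172 = 0.0249.

0.0249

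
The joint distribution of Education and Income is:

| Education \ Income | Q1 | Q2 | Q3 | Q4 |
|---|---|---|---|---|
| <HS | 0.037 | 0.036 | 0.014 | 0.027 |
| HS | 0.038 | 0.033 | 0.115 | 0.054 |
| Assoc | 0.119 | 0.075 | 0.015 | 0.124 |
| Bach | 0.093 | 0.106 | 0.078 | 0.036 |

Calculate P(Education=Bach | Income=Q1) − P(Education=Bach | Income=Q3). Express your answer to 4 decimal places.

-0.0273

P(Income=Q1) = 0.037 + 0.038 + 0.119 + 0.093 = 0.287; P(Education=Bach | Income=Q1) = 0.093/0.287 = 0.32404.
P(Income=Q3) = 0.014 + 0.115 + 0.015 + 0.078 = 0.222; P(Education=Bach | Income=Q3) = 0.078/0.222 = 0.35135.
Difference = -0.0273.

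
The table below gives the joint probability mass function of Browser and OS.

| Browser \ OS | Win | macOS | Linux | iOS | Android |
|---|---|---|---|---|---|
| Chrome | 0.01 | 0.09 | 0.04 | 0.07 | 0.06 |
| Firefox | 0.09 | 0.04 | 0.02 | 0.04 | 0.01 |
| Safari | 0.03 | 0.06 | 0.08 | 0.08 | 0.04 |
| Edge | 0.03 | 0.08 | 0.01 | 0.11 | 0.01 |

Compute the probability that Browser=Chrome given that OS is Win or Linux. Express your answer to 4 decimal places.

P(OS=Win) = 0.01 + 0.09 + 0.03 + 0.03 = 0.16.
P(OS=Linux) = 0.04 + 0.02 + 0.08 + 0.01 = 0.15.
P(OS ∈ {Win, Linux}) = 0.16 + 0.15 = 0.31; P(Browser=Chrome, OS ∈ {Win, Linux}) = 0.01 + 0.04 = 0.05.
P(Browser=Chrome | OS ∈ {Win, Linux}) = 0.05/0.31 = 0.1613.

0.1613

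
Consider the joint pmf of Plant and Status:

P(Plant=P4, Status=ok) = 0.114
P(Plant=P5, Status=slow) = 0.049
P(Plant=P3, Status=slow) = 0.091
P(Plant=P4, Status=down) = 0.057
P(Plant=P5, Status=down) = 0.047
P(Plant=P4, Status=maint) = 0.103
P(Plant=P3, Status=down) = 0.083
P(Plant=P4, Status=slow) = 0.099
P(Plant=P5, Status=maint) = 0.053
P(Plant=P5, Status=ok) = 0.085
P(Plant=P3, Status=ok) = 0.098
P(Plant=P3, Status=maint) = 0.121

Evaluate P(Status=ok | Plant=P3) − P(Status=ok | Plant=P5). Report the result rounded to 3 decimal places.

P(Plant=P3) = 0.098 + 0.091 + 0.083 + 0.121 = 0.393; P(Status=ok | Plant=P3) = 0.098/0.393 = 0.2494.
P(Plant=P5) = 0.085 + 0.049 + 0.047 + 0.053 = 0.234; P(Status=ok | Plant=P5) = 0.085/0.234 = 0.3632.
Difference = -0.114.

-0.114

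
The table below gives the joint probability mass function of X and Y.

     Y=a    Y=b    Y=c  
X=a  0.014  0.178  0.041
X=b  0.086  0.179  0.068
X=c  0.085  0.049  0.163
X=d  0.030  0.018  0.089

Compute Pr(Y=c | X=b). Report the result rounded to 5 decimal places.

P(X=b) = 0.086 + 0.179 + 0.068 = 0.333.
P(Y=c | X=b) = 0.068/0.333 = 0.20420.

0.20420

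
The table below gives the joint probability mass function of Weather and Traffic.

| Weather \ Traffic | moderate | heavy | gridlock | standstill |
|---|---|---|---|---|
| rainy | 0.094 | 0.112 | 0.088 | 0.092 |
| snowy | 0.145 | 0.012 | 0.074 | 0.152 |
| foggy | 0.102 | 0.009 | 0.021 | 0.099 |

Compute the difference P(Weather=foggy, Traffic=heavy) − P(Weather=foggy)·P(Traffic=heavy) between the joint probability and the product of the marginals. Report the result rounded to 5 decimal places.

-0.02172

P(Weather=foggy) = 0.102 + 0.009 + 0.021 + 0.099 = 0.231.
P(Traffic=heavy) = 0.112 + 0.012 + 0.009 = 0.133.
P(Weather=foggy, Traffic=heavy) − P(Weather=foggy)P(Traffic=heavy) = 0.009 − 0.231×0.133 = -0.02172.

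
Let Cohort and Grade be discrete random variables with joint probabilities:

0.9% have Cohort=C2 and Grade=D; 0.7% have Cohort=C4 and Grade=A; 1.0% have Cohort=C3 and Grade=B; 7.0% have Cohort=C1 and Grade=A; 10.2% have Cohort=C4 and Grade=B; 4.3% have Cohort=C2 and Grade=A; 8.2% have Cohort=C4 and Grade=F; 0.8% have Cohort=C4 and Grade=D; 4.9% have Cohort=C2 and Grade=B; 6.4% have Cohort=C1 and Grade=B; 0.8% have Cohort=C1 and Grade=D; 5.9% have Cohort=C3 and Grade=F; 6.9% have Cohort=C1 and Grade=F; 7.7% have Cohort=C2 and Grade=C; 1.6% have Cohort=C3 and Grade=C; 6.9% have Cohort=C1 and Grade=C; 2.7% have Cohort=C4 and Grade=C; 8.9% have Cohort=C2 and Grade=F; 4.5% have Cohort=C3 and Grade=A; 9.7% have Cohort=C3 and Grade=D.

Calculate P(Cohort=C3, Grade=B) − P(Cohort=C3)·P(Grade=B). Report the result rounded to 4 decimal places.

-0.0411

P(Cohort=C3) = 0.045 + 0.010 + 0.016 + 0.097 + 0.059 = 0.227.
P(Grade=B) = 0.064 + 0.049 + 0.010 + 0.102 = 0.225.
P(Cohort=C3, Grade=B) − P(Cohort=C3)P(Grade=B) = 0.010 − 0.227×0.225 = -0.0411.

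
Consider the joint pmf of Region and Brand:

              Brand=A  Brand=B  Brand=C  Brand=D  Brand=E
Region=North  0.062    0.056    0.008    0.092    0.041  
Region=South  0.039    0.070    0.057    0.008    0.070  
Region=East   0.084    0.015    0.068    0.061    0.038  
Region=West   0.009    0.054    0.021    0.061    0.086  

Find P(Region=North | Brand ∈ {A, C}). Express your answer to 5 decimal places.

P(Brand=A) = 0.062 + 0.039 + 0.084 + 0.009 = 0.194.
P(Brand=C) = 0.008 + 0.057 + 0.068 + 0.021 = 0.154.
P(Brand ∈ {A, C}) = 0.194 + 0.154 = 0.348; P(Region=North, Brand ∈ {A, C}) = 0.062 + 0.008 = 0.070.
P(Region=North | Brand ∈ {A, C}) = 0.070/0.348 = 0.20115.

0.20115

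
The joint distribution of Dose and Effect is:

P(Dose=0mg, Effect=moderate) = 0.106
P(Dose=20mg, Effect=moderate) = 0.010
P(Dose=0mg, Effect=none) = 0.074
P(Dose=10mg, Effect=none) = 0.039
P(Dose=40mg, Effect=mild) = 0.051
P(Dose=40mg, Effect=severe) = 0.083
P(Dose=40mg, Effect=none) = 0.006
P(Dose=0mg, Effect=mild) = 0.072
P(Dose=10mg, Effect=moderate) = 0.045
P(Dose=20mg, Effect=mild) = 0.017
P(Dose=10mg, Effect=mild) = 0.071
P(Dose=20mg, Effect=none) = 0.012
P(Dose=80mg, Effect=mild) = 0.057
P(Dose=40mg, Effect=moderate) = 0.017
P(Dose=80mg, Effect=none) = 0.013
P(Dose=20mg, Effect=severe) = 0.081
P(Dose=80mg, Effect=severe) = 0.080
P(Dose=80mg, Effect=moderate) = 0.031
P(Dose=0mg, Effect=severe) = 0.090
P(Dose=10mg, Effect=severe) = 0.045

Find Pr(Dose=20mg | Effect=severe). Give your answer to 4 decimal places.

0.2137

P(Effect=severe) = 0.090 + 0.045 + 0.081 + 0.083 + 0.080 = 0.379.
P(Dose=20mg | Effect=severe) = 0.081/0.379 = 0.2137.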